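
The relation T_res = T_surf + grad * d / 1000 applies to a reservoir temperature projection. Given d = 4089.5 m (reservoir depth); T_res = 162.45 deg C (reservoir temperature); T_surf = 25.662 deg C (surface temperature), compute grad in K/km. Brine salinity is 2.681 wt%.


grad = (T_res - T_surf) / d * 1000
grad = (162.45 - 25.662) / 4089.5 * 1000
grad = 33.44859 deg C/km
Convert: 33.44859 deg C/km * 1.0 = 33.449 K/km
grad = 33.449 K/km


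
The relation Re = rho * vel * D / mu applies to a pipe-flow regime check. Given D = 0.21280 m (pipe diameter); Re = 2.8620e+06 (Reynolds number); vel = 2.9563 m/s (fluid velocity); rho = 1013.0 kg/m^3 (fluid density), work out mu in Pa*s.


mu = rho * vel * D / Re
mu = 1013.0 * 2.9563 * 0.21280 / 2.8620e+06
mu = 0.00022267 Pa*s


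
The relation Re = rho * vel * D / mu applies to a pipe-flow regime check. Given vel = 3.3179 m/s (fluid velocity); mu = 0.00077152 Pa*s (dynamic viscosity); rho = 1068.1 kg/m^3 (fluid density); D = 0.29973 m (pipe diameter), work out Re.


Re = rho * vel * D / mu
Re = 1068.1 * 3.3179 * 0.29973 / 0.00077152
Re = 1.3768e+06


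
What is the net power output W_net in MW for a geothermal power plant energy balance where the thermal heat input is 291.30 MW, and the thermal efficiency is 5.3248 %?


W_net = eta / 100 * Q_in
W_net = 5.3248 / 100 * 291.30
W_net = 15.511 MW


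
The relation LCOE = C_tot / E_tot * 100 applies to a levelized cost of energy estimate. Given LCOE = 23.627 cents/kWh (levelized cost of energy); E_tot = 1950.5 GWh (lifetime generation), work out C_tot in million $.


C_tot = LCOE / 100 * E_tot
C_tot = 23.627 / 100 * 1950.5
C_tot = 460.84 million $


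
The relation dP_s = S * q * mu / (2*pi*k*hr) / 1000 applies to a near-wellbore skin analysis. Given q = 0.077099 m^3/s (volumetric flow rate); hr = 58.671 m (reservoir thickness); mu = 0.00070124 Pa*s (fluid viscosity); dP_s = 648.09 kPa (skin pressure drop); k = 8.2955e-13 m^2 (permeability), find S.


S = dP_s * 1000 * 2*pi*k*hr / (q*mu)
S = 648.09 * 1000 * 2*pi*8.2955e-13*58.671 / (0.077099*0.00070124)
S = 3.6658


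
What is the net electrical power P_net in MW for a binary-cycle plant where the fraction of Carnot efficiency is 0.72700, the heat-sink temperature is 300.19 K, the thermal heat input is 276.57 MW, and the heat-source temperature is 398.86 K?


Step 1: eta = (1 - Tc/Th)*f = (1 - 300.19/398.86)*0.727 = 0.1798453
Step 2: P_net = eta * Q_in = 0.1798453 * 276.57 = 49.740 MW
P_net = 49.740 MW


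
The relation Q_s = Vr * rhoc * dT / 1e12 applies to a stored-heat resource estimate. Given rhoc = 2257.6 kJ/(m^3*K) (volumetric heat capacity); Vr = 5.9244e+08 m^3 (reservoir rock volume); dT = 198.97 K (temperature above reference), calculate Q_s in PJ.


Q_s = Vr * rhoc * dT / 1e12
Q_s = 5.9244e+08 * 2257.6 * 198.97 / 1e12
Q_s = 266.12 PJ


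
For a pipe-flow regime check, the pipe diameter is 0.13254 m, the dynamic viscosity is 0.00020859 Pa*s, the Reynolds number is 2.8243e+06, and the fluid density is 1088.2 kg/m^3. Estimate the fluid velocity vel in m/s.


vel = Re * mu / (rho * D)
vel = 2.8243e+06 * 0.00020859 / (1088.2 * 0.13254)
vel = 4.0846 m/s


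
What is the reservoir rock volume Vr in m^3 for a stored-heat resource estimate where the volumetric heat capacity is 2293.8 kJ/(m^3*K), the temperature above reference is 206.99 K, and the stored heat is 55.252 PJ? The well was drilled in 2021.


Vr = Q_s * 1e12 / (rhoc * dT)
Vr = 55.252 * 1e12 / (2293.8 * 206.99)
Vr = 1.1637e+08 m^3


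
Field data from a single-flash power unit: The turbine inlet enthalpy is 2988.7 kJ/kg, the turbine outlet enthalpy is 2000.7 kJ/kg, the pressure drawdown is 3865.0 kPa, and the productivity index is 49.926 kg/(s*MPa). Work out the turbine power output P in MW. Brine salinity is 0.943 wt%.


Step 1: mdot = PI * dP / 1000 = 49.926 * 3865.0 / 1000 = 192.9640 kg/s
Step 2: P = mdot*(h_in - h_out)/1000 = 192.9640*(2988.7 - 2000.7)/1000 = 190.65 MW
P = 190.65 MW


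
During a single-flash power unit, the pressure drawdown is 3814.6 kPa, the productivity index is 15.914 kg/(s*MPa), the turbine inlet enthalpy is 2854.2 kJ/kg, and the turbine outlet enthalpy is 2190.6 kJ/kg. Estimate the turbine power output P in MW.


Step 1: mdot = PI * dP / 1000 = 15.914 * 3814.6 / 1000 = 60.70554 kg/s
Step 2: P = mdot*(h_in - h_out)/1000 = 60.70554*(2854.2 - 2190.6)/1000 = 40.284 MW
P = 40.284 MW


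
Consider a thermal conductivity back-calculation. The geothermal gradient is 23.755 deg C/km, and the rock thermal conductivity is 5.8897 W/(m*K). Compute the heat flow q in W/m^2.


q = k * grad / 1000
q = 5.8897 * 23.755 / 1000
q = 0.13991 W/m^2


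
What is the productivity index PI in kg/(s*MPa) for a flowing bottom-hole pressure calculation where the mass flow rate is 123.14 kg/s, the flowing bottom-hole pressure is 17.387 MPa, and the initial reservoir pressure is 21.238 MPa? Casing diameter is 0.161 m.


PI = mdot / (P_i - P_wf)
PI = 123.14 / (21.238 - 17.387)
PI = 31.976 kg/(s*MPa)


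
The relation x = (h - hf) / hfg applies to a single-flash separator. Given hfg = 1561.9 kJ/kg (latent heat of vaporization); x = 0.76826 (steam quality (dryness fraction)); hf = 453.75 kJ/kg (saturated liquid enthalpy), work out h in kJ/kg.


h = hf + x * hfg
h = 453.75 + 0.76826 * 1561.9
h = 1653.7 kJ/kg


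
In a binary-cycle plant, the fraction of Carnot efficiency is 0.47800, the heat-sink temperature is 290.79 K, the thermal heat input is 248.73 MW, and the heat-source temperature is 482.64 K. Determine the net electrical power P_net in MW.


Step 1: eta = (1 - Tc/Th)*f = (1 - 290.79/482.64)*0.478 = 0.1900056
Step 2: P_net = eta * Q_in = 0.1900056 * 248.73 = 47.260 MW
P_net = 47.260 MW


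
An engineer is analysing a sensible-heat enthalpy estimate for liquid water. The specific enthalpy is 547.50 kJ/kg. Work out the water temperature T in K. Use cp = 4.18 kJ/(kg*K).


T = h / cp
T = 547.50 / 4.18
T = 130.9809 deg C
Convert to K: 130.9809 + 273.15 = 404.13 K
T = 404.13 K


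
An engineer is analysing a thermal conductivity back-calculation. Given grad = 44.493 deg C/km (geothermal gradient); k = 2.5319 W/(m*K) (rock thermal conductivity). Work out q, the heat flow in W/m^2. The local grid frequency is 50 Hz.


q = k * grad / 1000
q = 2.5319 * 44.493 / 1000
q = 0.11265 W/m^2


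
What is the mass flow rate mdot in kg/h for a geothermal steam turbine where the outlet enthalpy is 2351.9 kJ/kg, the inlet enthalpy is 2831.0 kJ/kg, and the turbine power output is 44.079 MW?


mdot = P * 1000 / (h_in - h_out)
mdot = 44.079 * 1000 / (2831.0 - 2351.9)
mdot = 92.00376 kg/s
Convert: 92.00376 kg/s * 3600.0 = 3.3121e+05 kg/h
mdot = 3.3121e+05 kg/h


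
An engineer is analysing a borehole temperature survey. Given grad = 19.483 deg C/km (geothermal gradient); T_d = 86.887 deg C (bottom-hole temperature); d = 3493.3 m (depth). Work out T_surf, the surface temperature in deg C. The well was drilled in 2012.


T_surf = T_d - grad * d / 1000
T_surf = 86.887 - 19.483 * 3493.3 / 1000
T_surf = 18.827 deg C


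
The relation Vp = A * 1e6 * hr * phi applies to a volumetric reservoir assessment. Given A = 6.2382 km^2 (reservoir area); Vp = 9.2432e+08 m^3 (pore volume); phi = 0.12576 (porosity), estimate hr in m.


hr = Vp / (A * 1e6 * phi)
hr = 9.2432e+08 / (6.2382 * 1e6 * 0.12576)
hr = 1178.2 m


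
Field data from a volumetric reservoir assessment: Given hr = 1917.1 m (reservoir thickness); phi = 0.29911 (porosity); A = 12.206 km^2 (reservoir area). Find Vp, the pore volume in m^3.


Vp = A * 1e6 * hr * phi
Vp = 12.206 * 1e6 * 1917.1 * 0.29911
Vp = 6.9992e+09 m^3


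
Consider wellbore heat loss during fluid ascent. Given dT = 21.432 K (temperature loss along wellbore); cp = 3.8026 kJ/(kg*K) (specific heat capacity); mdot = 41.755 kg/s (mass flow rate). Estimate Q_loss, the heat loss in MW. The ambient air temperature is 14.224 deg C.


Q_loss = mdot * cp * dT
Q_loss = 41.755 * 3.8026 * 21.432
Q_loss = 3402.921 kW
Convert: 3402.921 kW * 0.001 = 3.4029 MW
Q_loss = 3.4029 MW


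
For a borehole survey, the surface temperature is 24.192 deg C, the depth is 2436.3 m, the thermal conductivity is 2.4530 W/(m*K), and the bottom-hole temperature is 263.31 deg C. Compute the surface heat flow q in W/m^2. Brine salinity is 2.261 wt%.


Step 1: grad = (T_d - T_surf)/d * 1000 = (263.31 - 24.192)/2436.3 * 1000 = 98.14801 deg C/km
Step 2: q = k * grad / 1000 = 2.453 * 98.14801 / 1000 = 0.24076 W/m^2
q = 0.24076 W/m^2


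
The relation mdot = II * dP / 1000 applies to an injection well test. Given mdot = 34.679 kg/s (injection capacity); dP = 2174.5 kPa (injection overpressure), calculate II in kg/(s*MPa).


II = mdot * 1000 / dP
II = 34.679 * 1000 / 2174.5
II = 15.948 kg/(s*MPa)


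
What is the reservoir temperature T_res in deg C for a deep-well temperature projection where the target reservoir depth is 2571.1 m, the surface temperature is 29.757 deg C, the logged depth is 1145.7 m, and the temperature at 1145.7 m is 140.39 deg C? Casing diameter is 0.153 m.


Step 1: grad = (T_d1 - T_surf)/d1 * 1000 = (140.39 - 29.757)/1145.7 * 1000 = 96.56367 deg C/km
Step 2: T_res = T_surf + grad*d2/1000 = 29.757 + 96.56367*2571.1/1000 = 278.03 deg C
T_res = 278.03 deg C


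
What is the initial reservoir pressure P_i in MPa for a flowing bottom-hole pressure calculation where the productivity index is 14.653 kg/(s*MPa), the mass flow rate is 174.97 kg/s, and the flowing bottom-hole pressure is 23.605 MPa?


P_i = P_wf + mdot / PI
P_i = 23.605 + 174.97 / 14.653
P_i = 35.546 MPa


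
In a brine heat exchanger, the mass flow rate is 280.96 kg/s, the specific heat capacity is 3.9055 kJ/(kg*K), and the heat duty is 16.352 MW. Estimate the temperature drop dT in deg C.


dT = Q * 1000 / (mdot * cp)
dT = 16.352 * 1000 / (280.96 * 3.9055)
dT = 14.90218 K
Convert (temperature difference, 1 K = 1 deg C): 14.90218 K = 14.90218 deg C
dT = 14.902 deg C


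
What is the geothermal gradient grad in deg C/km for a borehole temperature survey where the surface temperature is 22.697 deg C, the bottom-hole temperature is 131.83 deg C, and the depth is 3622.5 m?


grad = (T_d - T_surf) / d * 1000
grad = (131.83 - 22.697) / 3622.5 * 1000
grad = 30.126 deg C/km


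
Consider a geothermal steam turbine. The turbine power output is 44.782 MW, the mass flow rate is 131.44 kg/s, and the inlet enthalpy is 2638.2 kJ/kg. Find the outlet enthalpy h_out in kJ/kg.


h_out = h_in - P * 1000 / mdot
h_out = 2638.2 - 44.782 * 1000 / 131.44
h_out = 2297.5 kJ/kg


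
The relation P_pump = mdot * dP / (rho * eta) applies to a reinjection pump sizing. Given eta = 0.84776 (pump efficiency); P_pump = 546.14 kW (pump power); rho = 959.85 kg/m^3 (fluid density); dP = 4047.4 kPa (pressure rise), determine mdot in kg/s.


mdot = P_pump * rho * eta / dP
mdot = 546.14 * 959.85 * 0.84776 / 4047.4
mdot = 109.80 kg/s


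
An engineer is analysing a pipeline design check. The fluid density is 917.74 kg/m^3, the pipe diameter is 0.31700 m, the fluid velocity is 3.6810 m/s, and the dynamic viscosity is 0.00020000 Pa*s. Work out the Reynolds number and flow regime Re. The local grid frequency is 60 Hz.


Step 1: Re = rho*vel*D/mu = 917.74*3.681*0.317/0.0002 = 5.3544e+06
Step 2: Re = 5.3544e+06 > 4000, so flow is turbulent.
Re = 5.3544e+06 (turbulent)


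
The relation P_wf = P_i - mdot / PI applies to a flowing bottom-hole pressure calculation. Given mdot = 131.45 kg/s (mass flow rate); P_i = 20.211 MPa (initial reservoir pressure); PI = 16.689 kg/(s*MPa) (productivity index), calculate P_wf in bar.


P_wf = P_i - mdot / PI
P_wf = 20.211 - 131.45 / 16.689
P_wf = 12.33455 MPa
Convert: 12.33455 MPa * 10.0 = 123.35 bar
P_wf = 123.35 bar


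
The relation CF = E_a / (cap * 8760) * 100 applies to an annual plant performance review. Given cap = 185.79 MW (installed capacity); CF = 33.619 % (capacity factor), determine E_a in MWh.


E_a = CF / 100 * cap * 8760
E_a = 33.619 / 100 * 185.79 * 8760
E_a = 5.4716e+05 MWh


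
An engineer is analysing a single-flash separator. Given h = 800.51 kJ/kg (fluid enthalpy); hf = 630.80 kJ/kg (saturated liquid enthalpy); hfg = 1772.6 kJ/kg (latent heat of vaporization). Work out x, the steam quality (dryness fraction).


x = (h - hf) / hfg
x = (800.51 - 630.80) / 1772.6
x = 0.095741


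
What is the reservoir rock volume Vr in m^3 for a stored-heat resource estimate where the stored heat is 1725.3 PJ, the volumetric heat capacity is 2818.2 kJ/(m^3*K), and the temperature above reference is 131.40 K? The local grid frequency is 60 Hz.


Vr = Q_s * 1e12 / (rhoc * dT)
Vr = 1725.3 * 1e12 / (2818.2 * 131.40)
Vr = 4.6591e+09 m^3


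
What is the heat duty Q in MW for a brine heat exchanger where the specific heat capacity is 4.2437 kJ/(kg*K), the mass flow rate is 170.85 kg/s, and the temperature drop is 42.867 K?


Q = mdot * cp * dT / 1000
Q = 170.85 * 4.2437 * 42.867 / 1000
Q = 31.080 MW


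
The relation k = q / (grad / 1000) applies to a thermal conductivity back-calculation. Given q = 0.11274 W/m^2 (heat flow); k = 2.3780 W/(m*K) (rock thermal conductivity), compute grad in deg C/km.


grad = q / k * 1000
grad = 0.11274 / 2.3780 * 1000
grad = 47.410 deg C/km


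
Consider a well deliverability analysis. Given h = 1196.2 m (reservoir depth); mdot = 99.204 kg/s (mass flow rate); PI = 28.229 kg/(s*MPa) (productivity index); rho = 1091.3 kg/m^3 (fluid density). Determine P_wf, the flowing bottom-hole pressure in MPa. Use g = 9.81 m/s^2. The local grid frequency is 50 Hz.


Step 1: P_i = rho*g*h/1e6 = 1091.3*9.81*1196.2/1e6 = 12.80610 MPa
Step 2: P_wf = P_i - mdot/PI = 12.80610 - 99.204/28.229 = 9.2918 MPa
P_wf = 9.2918 MPa


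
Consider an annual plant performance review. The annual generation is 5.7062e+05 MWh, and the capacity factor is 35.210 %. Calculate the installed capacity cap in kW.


cap = E_a / (CF/100 * 8760)
cap = 5.7062e+05 / (35.210/100 * 8760)
cap = 185.0022 MW
Convert: 185.0022 MW * 1000.0 = 1.8500e+05 kW
cap = 1.8500e+05 kW


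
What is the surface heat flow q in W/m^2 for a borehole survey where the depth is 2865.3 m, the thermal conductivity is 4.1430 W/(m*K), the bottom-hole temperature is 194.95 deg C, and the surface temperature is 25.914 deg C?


Step 1: grad = (T_d - T_surf)/d * 1000 = (194.95 - 25.914)/2865.3 * 1000 = 58.99417 deg C/km
Step 2: q = k * grad / 1000 = 4.143 * 58.99417 / 1000 = 0.24441 W/m^2
q = 0.24441 W/m^2


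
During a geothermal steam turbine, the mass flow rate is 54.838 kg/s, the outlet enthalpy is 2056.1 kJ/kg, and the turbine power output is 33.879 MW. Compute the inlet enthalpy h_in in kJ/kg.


h_in = h_out + P * 1000 / mdot
h_in = 2056.1 + 33.879 * 1000 / 54.838
h_in = 2673.9 kJ/kg


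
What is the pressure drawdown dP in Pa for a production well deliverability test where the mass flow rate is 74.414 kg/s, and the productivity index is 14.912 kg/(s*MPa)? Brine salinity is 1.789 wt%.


dP = mdot * 1000 / PI
dP = 74.414 * 1000 / 14.912
dP = 4990.209 kPa
Convert: 4990.209 kPa * 1000.0 = 4.9902e+06 Pa
dP = 4.9902e+06 Pa


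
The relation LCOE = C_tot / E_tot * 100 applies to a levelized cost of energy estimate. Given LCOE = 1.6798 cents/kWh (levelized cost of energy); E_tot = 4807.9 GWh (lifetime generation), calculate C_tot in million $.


C_tot = LCOE / 100 * E_tot
C_tot = 1.6798 / 100 * 4807.9
C_tot = 80.763 million $


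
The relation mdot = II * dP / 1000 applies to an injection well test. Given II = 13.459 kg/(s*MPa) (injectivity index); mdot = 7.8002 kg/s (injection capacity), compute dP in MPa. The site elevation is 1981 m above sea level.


dP = mdot * 1000 / II
dP = 7.8002 * 1000 / 13.459
dP = 579.5527 kPa
Convert: 579.5527 kPa * 0.001 = 0.57955 MPa
dP = 0.57955 MPa


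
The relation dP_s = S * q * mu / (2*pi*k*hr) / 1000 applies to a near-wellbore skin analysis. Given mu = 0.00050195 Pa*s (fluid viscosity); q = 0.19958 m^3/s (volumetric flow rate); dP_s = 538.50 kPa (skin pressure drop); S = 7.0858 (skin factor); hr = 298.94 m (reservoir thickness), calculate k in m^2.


k = S*q*mu / (2*pi*dP_s*1000*hr)
k = 7.0858*0.19958*0.00050195 / (2*pi*538.50*1000*298.94)
k = 7.0181e-13 m^2


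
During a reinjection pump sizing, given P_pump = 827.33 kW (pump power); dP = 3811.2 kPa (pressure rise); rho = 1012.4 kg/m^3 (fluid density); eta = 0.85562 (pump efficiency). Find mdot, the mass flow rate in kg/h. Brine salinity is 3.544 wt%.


mdot = P_pump * rho * eta / dP
mdot = 827.33 * 1012.4 * 0.85562 / 3811.2
mdot = 188.0399 kg/s
Convert: 188.0399 kg/s * 3600.0 = 6.7694e+05 kg/h
mdot = 6.7694e+05 kg/h


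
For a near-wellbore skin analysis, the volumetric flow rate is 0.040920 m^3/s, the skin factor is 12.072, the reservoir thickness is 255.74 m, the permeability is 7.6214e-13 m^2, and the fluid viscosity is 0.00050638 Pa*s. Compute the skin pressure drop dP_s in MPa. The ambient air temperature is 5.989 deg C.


dP_s = S * q * mu / (2*pi*k*hr) / 1000
dP_s = 12.072 * 0.040920 * 0.00050638 / (2*pi*7.6214e-13*255.74) / 1000
dP_s = 204.2575 kPa
Convert: 204.2575 kPa * 0.001 = 0.20426 MPa
dP_s = 0.20426 MPa


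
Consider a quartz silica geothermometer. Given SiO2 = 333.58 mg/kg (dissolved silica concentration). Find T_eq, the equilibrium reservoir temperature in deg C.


T_eq = 1309 / (5.19 - log10(SiO2)) - 273.15
T_eq = 1309 / (5.19 - log10(333.58)) - 273.15
T_eq = 217.70 deg C


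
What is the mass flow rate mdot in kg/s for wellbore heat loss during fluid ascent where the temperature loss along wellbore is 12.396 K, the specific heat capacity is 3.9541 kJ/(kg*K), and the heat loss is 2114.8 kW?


mdot = Q_loss / (cp * dT)
mdot = 2114.8 / (3.9541 * 12.396)
mdot = 43.146 kg/s


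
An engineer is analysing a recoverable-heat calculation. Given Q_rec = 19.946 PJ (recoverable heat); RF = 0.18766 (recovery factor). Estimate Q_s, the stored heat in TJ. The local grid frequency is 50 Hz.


Q_s = Q_rec / RF
Q_s = 19.946 / 0.18766
Q_s = 106.2880 PJ
Convert: 106.2880 PJ * 1000.0 = 1.0629e+05 TJ
Q_s = 1.0629e+05 TJ


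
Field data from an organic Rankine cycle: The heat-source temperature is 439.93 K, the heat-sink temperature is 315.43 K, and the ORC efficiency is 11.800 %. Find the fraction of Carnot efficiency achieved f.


f = (eta_orc/100) / (1 - Tc/Th)
f = (11.800/100) / (1 - 315.43/439.93)
f = 0.41696


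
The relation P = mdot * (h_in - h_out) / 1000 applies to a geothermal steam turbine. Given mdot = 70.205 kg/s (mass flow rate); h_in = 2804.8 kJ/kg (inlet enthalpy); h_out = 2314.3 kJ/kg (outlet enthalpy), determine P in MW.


P = mdot * (h_in - h_out) / 1000
P = 70.205 * (2804.8 - 2314.3) / 1000
P = 34.436 MW


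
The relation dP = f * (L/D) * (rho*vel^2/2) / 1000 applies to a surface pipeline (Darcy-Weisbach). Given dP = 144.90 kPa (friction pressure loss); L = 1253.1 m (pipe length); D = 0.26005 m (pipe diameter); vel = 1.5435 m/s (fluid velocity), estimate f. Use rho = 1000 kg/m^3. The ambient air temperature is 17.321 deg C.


f = dP*1000 / ((L/D)*(rho*vel^2/2))
f = 144.90*1000 / ((1253.1/0.26005)*(1000*1.5435^2/2))
f = 0.025244


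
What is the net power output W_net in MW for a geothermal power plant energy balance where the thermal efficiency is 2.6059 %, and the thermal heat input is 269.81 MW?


W_net = eta / 100 * Q_in
W_net = 2.6059 / 100 * 269.81
W_net = 7.0310 MW


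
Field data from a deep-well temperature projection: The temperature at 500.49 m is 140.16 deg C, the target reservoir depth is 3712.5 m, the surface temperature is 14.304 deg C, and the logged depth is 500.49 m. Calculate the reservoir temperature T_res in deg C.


Step 1: grad = (T_d1 - T_surf)/d1 * 1000 = (140.16 - 14.304)/500.49 * 1000 = 251.4656 deg C/km
Step 2: T_res = T_surf + grad*d2/1000 = 14.304 + 251.4656*3712.5/1000 = 947.87 deg C
T_res = 947.87 deg C


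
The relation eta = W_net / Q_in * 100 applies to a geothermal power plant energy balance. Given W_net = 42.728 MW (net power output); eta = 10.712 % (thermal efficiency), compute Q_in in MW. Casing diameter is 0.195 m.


Q_in = W_net / (eta / 100)
Q_in = 42.728 / (10.712 / 100)
Q_in = 398.88 MW


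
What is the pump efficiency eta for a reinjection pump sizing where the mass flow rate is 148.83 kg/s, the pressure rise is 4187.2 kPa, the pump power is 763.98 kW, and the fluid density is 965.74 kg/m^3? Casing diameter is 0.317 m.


eta = mdot * dP / (rho * P_pump)
eta = 148.83 * 4187.2 / (965.74 * 763.98)
eta = 0.84464


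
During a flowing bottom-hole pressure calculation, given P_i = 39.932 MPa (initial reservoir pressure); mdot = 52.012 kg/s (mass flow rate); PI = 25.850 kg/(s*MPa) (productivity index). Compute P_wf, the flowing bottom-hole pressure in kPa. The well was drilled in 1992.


P_wf = P_i - mdot / PI
P_wf = 39.932 - 52.012 / 25.850
P_wf = 37.91993 MPa
Convert: 37.91993 MPa * 1000.0 = 37920 kPa
P_wf = 37920 kPa


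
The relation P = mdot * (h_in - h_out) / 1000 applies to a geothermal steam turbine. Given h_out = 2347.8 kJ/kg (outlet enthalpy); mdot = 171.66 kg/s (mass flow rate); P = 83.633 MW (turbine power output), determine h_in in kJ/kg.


h_in = h_out + P * 1000 / mdot
h_in = 2347.8 + 83.633 * 1000 / 171.66
h_in = 2835.0 kJ/kg


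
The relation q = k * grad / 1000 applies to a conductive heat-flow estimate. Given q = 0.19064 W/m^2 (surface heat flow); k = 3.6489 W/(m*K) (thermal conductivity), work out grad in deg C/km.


grad = q * 1000 / k
grad = 0.19064 * 1000 / 3.6489
grad = 52.246 deg C/km


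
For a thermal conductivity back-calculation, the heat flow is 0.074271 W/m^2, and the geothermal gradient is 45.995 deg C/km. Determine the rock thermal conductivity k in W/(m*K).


k = q / (grad / 1000)
k = 0.074271 / (45.995 / 1000)
k = 1.6148 W/(m*K)


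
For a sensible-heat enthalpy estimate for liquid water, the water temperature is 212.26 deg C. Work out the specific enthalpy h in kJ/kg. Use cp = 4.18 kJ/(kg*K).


h = cp * T
h = 4.18 * 212.26
h = 887.25 kJ/kg


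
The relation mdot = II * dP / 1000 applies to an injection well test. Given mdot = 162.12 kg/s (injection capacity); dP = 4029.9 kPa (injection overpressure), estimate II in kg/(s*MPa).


II = mdot * 1000 / dP
II = 162.12 * 1000 / 4029.9
II = 40.229 kg/(s*MPa)


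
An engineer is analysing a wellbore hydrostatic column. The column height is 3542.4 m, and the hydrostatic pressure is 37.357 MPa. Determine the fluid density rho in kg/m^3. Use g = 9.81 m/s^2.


rho = P * 1e6 / (g * h)
rho = 37.357 * 1e6 / (9.81 * 3542.4)
rho = 1075.0 kg/m^3


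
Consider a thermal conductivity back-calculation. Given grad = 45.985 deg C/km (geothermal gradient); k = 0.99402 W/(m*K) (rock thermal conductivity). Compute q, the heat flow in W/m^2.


q = k * grad / 1000
q = 0.99402 * 45.985 / 1000
q = 0.045710 W/m^2


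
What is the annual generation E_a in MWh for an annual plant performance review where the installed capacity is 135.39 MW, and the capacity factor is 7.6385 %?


E_a = CF / 100 * cap * 8760
E_a = 7.6385 / 100 * 135.39 * 8760
E_a = 90594 MWh


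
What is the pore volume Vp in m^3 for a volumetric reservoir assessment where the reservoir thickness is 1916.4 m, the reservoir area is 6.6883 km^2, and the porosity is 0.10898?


Vp = A * 1e6 * hr * phi
Vp = 6.6883 * 1e6 * 1916.4 * 0.10898
Vp = 1.3968e+09 m^3


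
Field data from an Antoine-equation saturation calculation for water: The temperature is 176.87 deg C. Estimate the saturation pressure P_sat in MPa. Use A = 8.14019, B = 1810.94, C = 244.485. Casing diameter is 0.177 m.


P_sat = 10^(A - B/(C + T)) / 760 * 0.101325
P_sat = 10^(8.14019 - 1810.94/(244.485 + 176.87)) / 760 * 0.101325
P_sat = 0.92725 MPa


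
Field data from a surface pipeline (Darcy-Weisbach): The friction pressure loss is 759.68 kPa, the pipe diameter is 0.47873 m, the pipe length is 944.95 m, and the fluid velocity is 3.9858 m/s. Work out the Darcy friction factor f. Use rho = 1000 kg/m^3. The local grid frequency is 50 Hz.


f = dP*1000 / ((L/D)*(rho*vel^2/2))
f = 759.68*1000 / ((944.95/0.47873)*(1000*3.9858^2/2))
f = 0.048452


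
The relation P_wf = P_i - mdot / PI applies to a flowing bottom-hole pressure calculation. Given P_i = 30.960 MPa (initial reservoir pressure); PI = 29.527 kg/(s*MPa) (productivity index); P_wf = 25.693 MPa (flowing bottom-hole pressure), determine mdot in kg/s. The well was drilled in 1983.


mdot = (P_i - P_wf) * PI
mdot = (30.960 - 25.693) * 29.527
mdot = 155.52 kg/s


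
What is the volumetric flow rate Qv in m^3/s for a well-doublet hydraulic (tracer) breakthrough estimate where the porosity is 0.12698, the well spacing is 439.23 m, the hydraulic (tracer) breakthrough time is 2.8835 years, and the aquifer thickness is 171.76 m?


Qv = pi*hr*phi*L^2 / (3*t_bt*365.25*86400)
Qv = pi*171.76*0.12698*439.23^2 / (3*2.8835*365.25*86400)
Qv = 0.048422 m^3/s


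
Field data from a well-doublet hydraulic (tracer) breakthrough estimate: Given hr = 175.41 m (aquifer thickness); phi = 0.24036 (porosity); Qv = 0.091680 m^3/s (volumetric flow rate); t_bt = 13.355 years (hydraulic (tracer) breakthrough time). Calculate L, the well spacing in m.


L = sqrt(t_bt*365.25*86400*3*Qv / (pi*hr*phi))
L = sqrt(13.355*365.25*86400*3*0.091680 / (pi*175.41*0.24036))
L = 935.49 m


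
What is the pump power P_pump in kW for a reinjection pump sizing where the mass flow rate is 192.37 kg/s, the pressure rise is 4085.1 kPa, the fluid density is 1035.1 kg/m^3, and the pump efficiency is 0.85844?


P_pump = mdot * dP / (rho * eta)
P_pump = 192.37 * 4085.1 / (1035.1 * 0.85844)
P_pump = 884.40 kW


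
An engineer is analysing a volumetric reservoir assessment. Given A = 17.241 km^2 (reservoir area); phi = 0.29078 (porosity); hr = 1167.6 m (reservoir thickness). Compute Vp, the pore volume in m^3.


Vp = A * 1e6 * hr * phi
Vp = 17.241 * 1e6 * 1167.6 * 0.29078
Vp = 5.8536e+09 m^3


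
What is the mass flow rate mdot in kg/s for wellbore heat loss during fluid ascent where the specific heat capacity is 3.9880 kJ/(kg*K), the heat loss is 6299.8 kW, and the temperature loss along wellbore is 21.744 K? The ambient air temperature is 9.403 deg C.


mdot = Q_loss / (cp * dT)
mdot = 6299.8 / (3.9880 * 21.744)
mdot = 72.649 kg/s


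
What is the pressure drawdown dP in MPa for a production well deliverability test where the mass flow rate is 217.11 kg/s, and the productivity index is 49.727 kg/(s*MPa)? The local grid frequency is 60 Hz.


dP = mdot * 1000 / PI
dP = 217.11 * 1000 / 49.727
dP = 4366.039 kPa
Convert: 4366.039 kPa * 0.001 = 4.3660 MPa
dP = 4.3660 MPa


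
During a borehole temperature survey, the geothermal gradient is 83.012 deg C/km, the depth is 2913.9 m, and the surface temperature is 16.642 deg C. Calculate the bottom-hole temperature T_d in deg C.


T_d = T_surf + grad * d / 1000
T_d = 16.642 + 83.012 * 2913.9 / 1000
T_d = 258.53 deg C


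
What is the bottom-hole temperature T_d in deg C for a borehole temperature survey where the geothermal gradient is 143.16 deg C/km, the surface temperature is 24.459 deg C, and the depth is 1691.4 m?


T_d = T_surf + grad * d / 1000
T_d = 24.459 + 143.16 * 1691.4 / 1000
T_d = 266.60 deg C


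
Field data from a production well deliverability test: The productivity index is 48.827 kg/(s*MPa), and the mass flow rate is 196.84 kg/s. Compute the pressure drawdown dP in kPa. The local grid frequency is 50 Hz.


dP = mdot * 1000 / PI
dP = 196.84 * 1000 / 48.827
dP = 4031.4 kPa


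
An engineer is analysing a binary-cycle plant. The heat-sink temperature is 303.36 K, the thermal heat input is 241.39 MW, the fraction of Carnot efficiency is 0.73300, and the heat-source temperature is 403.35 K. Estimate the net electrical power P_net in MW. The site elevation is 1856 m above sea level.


Step 1: eta = (1 - Tc/Th)*f = (1 - 303.36/403.35)*0.733 = 0.1817099
Step 2: P_net = eta * Q_in = 0.1817099 * 241.39 = 43.863 MW
P_net = 43.863 MW


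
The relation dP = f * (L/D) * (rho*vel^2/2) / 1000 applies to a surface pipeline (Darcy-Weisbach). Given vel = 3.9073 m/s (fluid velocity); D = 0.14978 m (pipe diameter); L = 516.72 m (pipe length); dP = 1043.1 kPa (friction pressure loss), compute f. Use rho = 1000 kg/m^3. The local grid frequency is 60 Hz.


f = dP*1000 / ((L/D)*(rho*vel^2/2))
f = 1043.1*1000 / ((516.72/0.14978)*(1000*3.9073^2/2))
f = 0.039610


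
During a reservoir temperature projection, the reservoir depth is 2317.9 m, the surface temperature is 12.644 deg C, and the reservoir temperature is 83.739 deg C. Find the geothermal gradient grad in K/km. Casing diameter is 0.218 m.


grad = (T_res - T_surf) / d * 1000
grad = (83.739 - 12.644) / 2317.9 * 1000
grad = 30.67216 deg C/km
Convert: 30.67216 deg C/km * 1.0 = 30.672 K/km
grad = 30.672 K/km


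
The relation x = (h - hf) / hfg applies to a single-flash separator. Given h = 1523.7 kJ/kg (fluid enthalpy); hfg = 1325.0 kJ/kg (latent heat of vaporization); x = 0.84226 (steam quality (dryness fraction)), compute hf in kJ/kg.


hf = h - x * hfg
hf = 1523.7 - 0.84226 * 1325.0
hf = 407.71 kJ/kg


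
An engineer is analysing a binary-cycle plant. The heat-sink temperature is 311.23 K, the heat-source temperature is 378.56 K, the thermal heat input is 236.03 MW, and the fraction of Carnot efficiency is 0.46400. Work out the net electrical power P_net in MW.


Step 1: eta = (1 - Tc/Th)*f = (1 - 311.23/378.56)*0.464 = 0.08252620
Step 2: P_net = eta * Q_in = 0.08252620 * 236.03 = 19.479 MW
P_net = 19.479 MW


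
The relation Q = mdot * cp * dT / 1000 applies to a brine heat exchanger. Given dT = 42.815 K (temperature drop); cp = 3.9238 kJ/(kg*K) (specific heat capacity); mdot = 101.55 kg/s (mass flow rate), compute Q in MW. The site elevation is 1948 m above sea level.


Q = mdot * cp * dT / 1000
Q = 101.55 * 3.9238 * 42.815 / 1000
Q = 17.060 MW


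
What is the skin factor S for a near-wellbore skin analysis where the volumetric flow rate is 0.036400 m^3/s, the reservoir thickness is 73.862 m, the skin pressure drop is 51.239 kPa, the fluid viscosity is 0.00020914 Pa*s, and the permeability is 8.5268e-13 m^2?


S = dP_s * 1000 * 2*pi*k*hr / (q*mu)
S = 51.239 * 1000 * 2*pi*8.5268e-13*73.862 / (0.036400*0.00020914)
S = 2.6635


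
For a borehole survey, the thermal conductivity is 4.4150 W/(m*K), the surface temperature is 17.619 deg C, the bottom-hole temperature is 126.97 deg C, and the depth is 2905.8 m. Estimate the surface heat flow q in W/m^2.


Step 1: grad = (T_d - T_surf)/d * 1000 = (126.97 - 17.619)/2905.8 * 1000 = 37.63198 deg C/km
Step 2: q = k * grad / 1000 = 4.415 * 37.63198 / 1000 = 0.16615 W/m^2
q = 0.16615 W/m^2


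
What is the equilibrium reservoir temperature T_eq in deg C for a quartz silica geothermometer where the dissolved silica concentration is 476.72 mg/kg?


T_eq = 1309 / (5.19 - log10(SiO2)) - 273.15
T_eq = 1309 / (5.19 - log10(476.72)) - 273.15
T_eq = 248.00 deg C


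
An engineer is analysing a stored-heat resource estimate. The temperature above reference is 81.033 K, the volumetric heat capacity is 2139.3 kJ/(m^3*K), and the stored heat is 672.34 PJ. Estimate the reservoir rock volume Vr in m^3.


Vr = Q_s * 1e12 / (rhoc * dT)
Vr = 672.34 * 1e12 / (2139.3 * 81.033)
Vr = 3.8784e+09 m^3


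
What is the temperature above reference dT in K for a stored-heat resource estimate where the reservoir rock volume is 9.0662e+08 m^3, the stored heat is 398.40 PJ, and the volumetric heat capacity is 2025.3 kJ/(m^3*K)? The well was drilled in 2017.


dT = Q_s * 1e12 / (Vr * rhoc)
dT = 398.40 * 1e12 / (9.0662e+08 * 2025.3)
dT = 216.97 K


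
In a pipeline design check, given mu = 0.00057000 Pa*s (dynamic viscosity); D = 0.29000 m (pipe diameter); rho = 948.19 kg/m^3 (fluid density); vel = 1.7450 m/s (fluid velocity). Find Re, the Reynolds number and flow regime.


Step 1: Re = rho*vel*D/mu = 948.19*1.745*0.29/0.00057 = 8.4181e+05
Step 2: Re = 8.4181e+05 > 4000, so flow is turbulent.
Re = 8.4181e+05 (turbulent)


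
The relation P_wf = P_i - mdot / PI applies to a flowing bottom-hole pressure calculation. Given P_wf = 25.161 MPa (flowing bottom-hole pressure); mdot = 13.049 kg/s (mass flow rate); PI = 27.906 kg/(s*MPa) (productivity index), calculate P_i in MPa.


P_i = P_wf + mdot / PI
P_i = 25.161 + 13.049 / 27.906
P_i = 25.629 MPa


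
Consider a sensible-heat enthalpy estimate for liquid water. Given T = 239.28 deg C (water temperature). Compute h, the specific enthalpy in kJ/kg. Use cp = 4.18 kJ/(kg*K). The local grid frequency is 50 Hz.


h = cp * T
h = 4.18 * 239.28
h = 1000.2 kJ/kg


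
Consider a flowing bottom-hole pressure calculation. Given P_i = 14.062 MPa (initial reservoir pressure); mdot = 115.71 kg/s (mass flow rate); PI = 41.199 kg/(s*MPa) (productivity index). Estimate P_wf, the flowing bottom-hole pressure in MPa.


P_wf = P_i - mdot / PI
P_wf = 14.062 - 115.71 / 41.199
P_wf = 11.253 MPa


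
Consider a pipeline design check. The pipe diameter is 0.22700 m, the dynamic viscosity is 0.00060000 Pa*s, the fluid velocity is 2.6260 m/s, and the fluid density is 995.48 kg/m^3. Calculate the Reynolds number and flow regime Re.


Step 1: Re = rho*vel*D/mu = 995.48*2.626*0.227/0.0006 = 9.8901e+05
Step 2: Re = 9.8901e+05 > 4000, so flow is turbulent.
Re = 9.8901e+05 (turbulent)


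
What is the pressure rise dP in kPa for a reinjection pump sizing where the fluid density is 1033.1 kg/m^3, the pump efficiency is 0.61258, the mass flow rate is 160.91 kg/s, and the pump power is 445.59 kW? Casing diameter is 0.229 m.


dP = P_pump * rho * eta / mdot
dP = 445.59 * 1033.1 * 0.61258 / 160.91
dP = 1752.5 kPa


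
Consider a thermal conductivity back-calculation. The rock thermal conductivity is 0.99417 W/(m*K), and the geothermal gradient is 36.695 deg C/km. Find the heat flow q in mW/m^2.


q = k * grad / 1000
q = 0.99417 * 36.695 / 1000
q = 0.03648107 W/m^2
Convert: 0.03648107 W/m^2 * 1000.0 = 36.481 mW/m^2
q = 36.481 mW/m^2


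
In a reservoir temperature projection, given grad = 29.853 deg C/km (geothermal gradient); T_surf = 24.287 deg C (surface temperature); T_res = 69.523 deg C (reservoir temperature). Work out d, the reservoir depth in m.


d = (T_res - T_surf) / grad * 1000
d = (69.523 - 24.287) / 29.853 * 1000
d = 1515.3 m


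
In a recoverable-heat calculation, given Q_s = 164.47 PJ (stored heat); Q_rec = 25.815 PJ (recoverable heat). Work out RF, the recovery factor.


RF = Q_rec / Q_s
RF = 25.815 / 164.47
RF = 0.15696


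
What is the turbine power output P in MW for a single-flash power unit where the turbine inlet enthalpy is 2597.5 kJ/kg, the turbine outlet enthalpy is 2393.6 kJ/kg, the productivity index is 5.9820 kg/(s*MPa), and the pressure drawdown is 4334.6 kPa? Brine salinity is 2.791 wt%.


Step 1: mdot = PI * dP / 1000 = 5.982 * 4334.6 / 1000 = 25.92958 kg/s
Step 2: P = mdot*(h_in - h_out)/1000 = 25.92958*(2597.5 - 2393.6)/1000 = 5.2870 MW
P = 5.2870 MW


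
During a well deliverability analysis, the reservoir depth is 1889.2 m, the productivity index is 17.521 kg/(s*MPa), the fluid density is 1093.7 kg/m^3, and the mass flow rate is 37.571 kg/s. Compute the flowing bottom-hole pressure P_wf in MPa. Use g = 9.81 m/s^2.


Step 1: P_i = rho*g*h/1e6 = 1093.7*9.81*1889.2/1e6 = 20.26960 MPa
Step 2: P_wf = P_i - mdot/PI = 20.26960 - 37.571/17.521 = 18.125 MPa
P_wf = 18.125 MPa


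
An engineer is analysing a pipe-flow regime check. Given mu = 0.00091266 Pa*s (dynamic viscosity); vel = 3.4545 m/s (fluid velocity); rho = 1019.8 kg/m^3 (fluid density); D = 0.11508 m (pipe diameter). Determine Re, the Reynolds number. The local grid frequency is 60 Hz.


Re = rho * vel * D / mu
Re = 1019.8 * 3.4545 * 0.11508 / 0.00091266
Re = 4.4421e+05


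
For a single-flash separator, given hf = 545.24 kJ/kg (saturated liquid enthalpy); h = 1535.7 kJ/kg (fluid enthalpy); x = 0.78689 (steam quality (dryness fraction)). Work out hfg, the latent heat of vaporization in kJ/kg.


hfg = (h - hf) / x
hfg = (1535.7 - 545.24) / 0.78689
hfg = 1258.7 kJ/kg


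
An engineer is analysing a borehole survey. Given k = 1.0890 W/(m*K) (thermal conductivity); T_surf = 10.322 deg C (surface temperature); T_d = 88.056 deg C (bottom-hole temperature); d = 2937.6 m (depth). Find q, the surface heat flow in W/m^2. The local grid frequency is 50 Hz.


Step 1: grad = (T_d - T_surf)/d * 1000 = (88.056 - 10.322)/2937.6 * 1000 = 26.46174 deg C/km
Step 2: q = k * grad / 1000 = 1.089 * 26.46174 / 1000 = 0.028817 W/m^2
q = 0.028817 W/m^2


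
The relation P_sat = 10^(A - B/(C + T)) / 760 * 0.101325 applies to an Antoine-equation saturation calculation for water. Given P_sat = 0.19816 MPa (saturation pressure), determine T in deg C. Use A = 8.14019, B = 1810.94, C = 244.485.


T = B / (A - log10(P_sat * 760 / 0.101325)) - C
T = 1810.94 / (8.14019 - log10(0.19816 * 760 / 0.101325)) - 244.485
T = 120.03 deg C


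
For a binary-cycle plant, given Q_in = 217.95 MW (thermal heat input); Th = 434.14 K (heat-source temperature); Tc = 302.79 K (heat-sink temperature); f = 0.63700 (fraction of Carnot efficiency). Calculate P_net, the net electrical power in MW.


Step 1: eta = (1 - Tc/Th)*f = (1 - 302.79/434.14)*0.637 = 0.1927257
Step 2: P_net = eta * Q_in = 0.1927257 * 217.95 = 42.005 MW
P_net = 42.005 MW


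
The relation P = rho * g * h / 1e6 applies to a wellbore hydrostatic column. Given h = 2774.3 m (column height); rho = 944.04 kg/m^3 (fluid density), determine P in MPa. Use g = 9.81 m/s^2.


P = rho * g * h / 1e6
P = 944.04 * 9.81 * 2774.3 / 1e6
P = 25.693 MPa


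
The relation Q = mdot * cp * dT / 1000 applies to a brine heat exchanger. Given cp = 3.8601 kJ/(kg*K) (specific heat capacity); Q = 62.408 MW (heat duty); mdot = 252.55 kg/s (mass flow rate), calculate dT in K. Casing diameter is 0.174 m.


dT = Q * 1000 / (mdot * cp)
dT = 62.408 * 1000 / (252.55 * 3.8601)
dT = 64.017 K


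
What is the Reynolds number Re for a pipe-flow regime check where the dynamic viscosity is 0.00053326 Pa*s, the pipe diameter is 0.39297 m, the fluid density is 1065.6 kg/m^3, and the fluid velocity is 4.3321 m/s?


Re = rho * vel * D / mu
Re = 1065.6 * 4.3321 * 0.39297 / 0.00053326
Re = 3.4018e+06


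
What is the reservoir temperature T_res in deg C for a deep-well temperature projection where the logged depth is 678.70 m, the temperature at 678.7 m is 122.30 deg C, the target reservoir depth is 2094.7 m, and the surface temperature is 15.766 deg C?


Step 1: grad = (T_d1 - T_surf)/d1 * 1000 = (122.3 - 15.766)/678.7 * 1000 = 156.9677 deg C/km
Step 2: T_res = T_surf + grad*d2/1000 = 15.766 + 156.9677*2094.7/1000 = 344.57 deg C
T_res = 344.57 deg C


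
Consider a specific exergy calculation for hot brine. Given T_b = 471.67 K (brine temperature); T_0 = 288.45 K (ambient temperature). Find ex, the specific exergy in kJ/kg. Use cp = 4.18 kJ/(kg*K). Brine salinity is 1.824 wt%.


ex = cp * ((T_b - T_0) - T_0 * ln(T_b/T_0))
ex = 4.18 * ((471.67 - 288.45) - 288.45 * ln(471.67/288.45))
ex = 172.94 kJ/kg


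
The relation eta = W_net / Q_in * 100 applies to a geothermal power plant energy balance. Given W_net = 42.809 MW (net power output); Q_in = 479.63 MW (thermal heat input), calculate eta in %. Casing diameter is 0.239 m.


eta = W_net / Q_in * 100
eta = 42.809 / 479.63 * 100
eta = 8.9254 %


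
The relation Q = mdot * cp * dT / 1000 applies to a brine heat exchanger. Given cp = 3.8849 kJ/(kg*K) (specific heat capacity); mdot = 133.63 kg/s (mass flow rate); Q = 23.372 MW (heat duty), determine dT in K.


dT = Q * 1000 / (mdot * cp)
dT = 23.372 * 1000 / (133.63 * 3.8849)
dT = 45.021 K


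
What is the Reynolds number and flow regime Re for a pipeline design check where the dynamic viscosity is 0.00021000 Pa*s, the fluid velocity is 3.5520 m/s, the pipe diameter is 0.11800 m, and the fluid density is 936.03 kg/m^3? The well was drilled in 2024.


Step 1: Re = rho*vel*D/mu = 936.03*3.552*0.118/0.00021 = 1.8682e+06
Step 2: Re = 1.8682e+06 > 4000, so flow is turbulent.
Re = 1.8682e+06 (turbulent)
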